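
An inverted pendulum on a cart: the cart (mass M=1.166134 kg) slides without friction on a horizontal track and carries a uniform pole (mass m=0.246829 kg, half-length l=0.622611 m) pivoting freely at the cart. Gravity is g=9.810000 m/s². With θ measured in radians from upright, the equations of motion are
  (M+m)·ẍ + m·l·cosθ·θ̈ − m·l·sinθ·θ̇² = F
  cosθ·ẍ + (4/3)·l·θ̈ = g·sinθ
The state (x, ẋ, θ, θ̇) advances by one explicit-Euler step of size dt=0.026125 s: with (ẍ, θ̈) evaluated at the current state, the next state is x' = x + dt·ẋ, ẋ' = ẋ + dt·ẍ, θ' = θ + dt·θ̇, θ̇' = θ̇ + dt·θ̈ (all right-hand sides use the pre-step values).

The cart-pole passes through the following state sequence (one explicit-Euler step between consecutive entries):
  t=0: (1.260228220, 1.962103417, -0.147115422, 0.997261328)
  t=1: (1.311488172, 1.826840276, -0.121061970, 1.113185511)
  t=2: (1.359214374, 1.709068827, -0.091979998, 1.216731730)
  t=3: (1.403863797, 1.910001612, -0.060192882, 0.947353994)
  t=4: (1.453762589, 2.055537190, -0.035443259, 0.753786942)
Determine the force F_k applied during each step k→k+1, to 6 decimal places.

step 0→1:
  ẍ = (ẋ'−ẋ)/dt = (1.826840276−1.962103417)/0.026125 = -5.177536
  θ̈ = (θ̇'−θ̇)/dt = (1.113185511−0.997261328)/0.026125 = 4.437289
  sinθ=-0.146585, cosθ=0.989198
  F = (M+m)·ẍ + m·l·cosθ·θ̈ − m·l·sinθ·θ̇² = -7.315667 + 0.674550 − -0.022404 = -6.618714
step 1→2:
  ẍ = (ẋ'−ẋ)/dt = (1.709068827−1.826840276)/0.026125 = -4.507998
  θ̈ = (θ̇'−θ̇)/dt = (1.216731730−1.113185511)/0.026125 = 3.963492
  sinθ=-0.120766, cosθ=0.992681
  F = (M+m)·ẍ + m·l·cosθ·θ̈ − m·l·sinθ·θ̇² = -6.369634 + 0.604645 − -0.022998 = -5.741991
step 2→3:
  ẍ = (ẋ'−ẋ)/dt = (1.910001612−1.709068827)/0.026125 = 7.691207
  θ̈ = (θ̇'−θ̇)/dt = (0.947353994−1.216731730)/0.026125 = -10.311110
  sinθ=-0.091850, cosθ=0.995773
  F = (M+m)·ẍ + m·l·cosθ·θ̈ − m·l·sinθ·θ̇² = 10.867391 + -1.577897 − -0.020897 = 9.310391
step 3→4:
  ẍ = (ẋ'−ẋ)/dt = (2.055537190−1.910001612)/0.026125 = 5.570740
  θ̈ = (θ̇'−θ̇)/dt = (0.753786942−0.947353994)/0.026125 = -7.409265
  sinθ=-0.060157, cosθ=0.998189
  F = (M+m)·ẍ + m·l·cosθ·θ̈ − m·l·sinθ·θ̇² = 7.871249 + -1.136582 − -0.008297 = 6.742964

F_0 = -6.618714 N
F_1 = -5.741991 N
F_2 = 9.310391 N
F_3 = 6.742964 N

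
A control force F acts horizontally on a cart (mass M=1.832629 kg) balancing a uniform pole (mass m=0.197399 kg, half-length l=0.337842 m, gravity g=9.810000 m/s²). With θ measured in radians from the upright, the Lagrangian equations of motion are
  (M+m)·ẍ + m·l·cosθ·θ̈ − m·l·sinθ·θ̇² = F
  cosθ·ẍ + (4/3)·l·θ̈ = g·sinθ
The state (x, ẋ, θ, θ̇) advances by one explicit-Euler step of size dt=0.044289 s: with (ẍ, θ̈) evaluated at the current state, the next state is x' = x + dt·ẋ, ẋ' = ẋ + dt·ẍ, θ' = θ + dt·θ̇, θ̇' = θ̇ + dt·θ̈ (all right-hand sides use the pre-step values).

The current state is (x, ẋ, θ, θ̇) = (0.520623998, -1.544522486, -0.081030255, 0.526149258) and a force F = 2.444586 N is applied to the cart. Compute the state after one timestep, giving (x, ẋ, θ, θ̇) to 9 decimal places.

sinθ=-0.080941611, cosθ=0.996718845
temp = (F + m·l·θ̇²·sinθ)/(M+m) = (2.444586 + -0.001494336)/2.030028 = 1.203476831
θ̈ = (g·sinθ − cosθ·temp)/(l·(4/3 − m·cos²θ/(M+m))) = -4.771353757
ẍ = temp − m·l·θ̈·cosθ/(M+m) = 1.359709138
Euler: x'=0.520623998+0.044289·-1.544522486=0.452218642, ẋ'=-1.544522486+0.044289·1.359709138=-1.484302328
       θ'=-0.081030255+0.044289·0.526149258=-0.057727631, θ̇'=0.526149258+0.044289·-4.771353757=0.314830771

(0.452218642, -1.484302328, -0.057727631, 0.314830771)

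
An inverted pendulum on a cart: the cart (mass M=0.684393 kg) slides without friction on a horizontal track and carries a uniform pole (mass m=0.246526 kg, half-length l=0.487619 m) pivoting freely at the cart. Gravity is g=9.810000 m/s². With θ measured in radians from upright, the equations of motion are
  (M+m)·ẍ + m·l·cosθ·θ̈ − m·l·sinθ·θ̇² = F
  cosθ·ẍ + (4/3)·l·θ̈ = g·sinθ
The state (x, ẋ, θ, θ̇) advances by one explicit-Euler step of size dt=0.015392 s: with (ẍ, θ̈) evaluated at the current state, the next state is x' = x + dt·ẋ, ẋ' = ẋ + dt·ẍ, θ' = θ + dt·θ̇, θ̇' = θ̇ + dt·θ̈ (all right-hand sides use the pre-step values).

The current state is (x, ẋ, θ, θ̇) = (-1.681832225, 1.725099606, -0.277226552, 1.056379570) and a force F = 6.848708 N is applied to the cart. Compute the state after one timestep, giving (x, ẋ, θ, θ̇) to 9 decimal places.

sinθ=-0.273689152, cosθ=0.961818199
temp = (F + m·l·θ̇²·sinθ)/(M+m) = (6.848708 + -0.036714779)/0.930919 = 7.317492951
θ̈ = (g·sinθ − cosθ·temp)/(l·(4/3 − m·cos²θ/(M+m))) = -18.321061472
ẍ = temp − m·l·θ̈·cosθ/(M+m) = 9.592983713
Euler: x'=-1.681832225+0.015392·1.725099606=-1.655279492, ẋ'=1.725099606+0.015392·9.592983713=1.872754811
       θ'=-0.277226552+0.015392·1.056379570=-0.260966758, θ̇'=1.056379570+0.015392·-18.321061472=0.774381792

(-1.655279492, 1.872754811, -0.260966758, 0.774381792)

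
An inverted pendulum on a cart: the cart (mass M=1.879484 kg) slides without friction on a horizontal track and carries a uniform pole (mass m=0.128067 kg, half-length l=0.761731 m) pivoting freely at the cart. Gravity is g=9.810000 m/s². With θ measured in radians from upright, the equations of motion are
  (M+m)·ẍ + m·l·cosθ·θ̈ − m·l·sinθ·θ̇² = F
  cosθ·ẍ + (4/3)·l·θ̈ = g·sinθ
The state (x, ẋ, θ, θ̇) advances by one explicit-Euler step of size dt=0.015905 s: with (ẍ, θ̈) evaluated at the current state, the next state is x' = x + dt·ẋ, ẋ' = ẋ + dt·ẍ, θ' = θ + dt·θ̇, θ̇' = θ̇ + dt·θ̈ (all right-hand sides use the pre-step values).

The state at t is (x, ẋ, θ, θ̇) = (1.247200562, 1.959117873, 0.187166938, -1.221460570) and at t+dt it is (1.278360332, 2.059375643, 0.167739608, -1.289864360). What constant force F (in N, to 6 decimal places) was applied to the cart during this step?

F = 12.215367 N

ẍ = (ẋ'−ẋ)/dt = (2.059375643−1.959117873)/0.015905 = 6.303538
θ̈ = (θ̇'−θ̇)/dt = (-1.289864360−-1.221460570)/0.015905 = -4.300773
sinθ=0.186076, cosθ=0.982535
F = (M+m)·ẍ + m·l·cosθ·θ̈ − m·l·sinθ·θ̇² = 12.654674 + -0.412224 − 0.027082 = 12.215367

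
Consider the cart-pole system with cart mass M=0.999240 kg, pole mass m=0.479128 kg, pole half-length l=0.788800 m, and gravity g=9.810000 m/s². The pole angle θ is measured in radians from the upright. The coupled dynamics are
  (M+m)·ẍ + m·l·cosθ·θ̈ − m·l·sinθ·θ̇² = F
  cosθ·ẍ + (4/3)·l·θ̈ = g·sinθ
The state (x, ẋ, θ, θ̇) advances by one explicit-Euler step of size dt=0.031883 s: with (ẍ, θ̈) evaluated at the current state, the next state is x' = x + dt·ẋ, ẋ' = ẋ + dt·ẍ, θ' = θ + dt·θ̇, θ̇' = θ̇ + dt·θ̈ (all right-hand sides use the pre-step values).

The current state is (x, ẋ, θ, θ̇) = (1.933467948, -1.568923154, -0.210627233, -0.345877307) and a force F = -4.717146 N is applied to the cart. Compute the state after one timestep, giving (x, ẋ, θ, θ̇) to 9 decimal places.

sinθ=-0.209073312, cosθ=0.977899969
temp = (F + m·l·θ̇²·sinθ)/(M+m) = (-4.717146 + -0.009452816)/1.478368 = -3.197173380
θ̈ = (g·sinθ − cosθ·temp)/(l·(4/3 − m·cos²θ/(M+m))) = 1.332286392
ẍ = temp − m·l·θ̈·cosθ/(M+m) = -3.530237557
Euler: x'=1.933467948+0.031883·-1.568923154=1.883445971, ẋ'=-1.568923154+0.031883·-3.530237557=-1.681477718
       θ'=-0.210627233+0.031883·-0.345877307=-0.221654839, θ̇'=-0.345877307+0.031883·1.332286392=-0.303400020

(1.883445971, -1.681477718, -0.221654839, -0.303400020)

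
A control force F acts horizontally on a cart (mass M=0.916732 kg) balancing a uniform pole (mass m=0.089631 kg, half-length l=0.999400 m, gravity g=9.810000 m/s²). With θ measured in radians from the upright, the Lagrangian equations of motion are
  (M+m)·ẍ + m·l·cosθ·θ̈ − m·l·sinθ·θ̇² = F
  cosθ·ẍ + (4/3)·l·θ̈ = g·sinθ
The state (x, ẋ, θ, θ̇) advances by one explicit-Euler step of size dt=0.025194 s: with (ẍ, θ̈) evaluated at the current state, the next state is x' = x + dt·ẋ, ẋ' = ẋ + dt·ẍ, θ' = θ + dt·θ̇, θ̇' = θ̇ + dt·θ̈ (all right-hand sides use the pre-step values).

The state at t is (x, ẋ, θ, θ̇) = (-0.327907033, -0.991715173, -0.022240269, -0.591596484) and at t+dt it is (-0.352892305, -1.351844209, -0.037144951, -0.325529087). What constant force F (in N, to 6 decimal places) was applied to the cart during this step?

F = -13.438727 N

ẍ = (ẋ'−ẋ)/dt = (-1.351844209−-0.991715173)/0.025194 = -14.294238
θ̈ = (θ̇'−θ̇)/dt = (-0.325529087−-0.591596484)/0.025194 = 10.560744
sinθ=-0.022238, cosθ=0.999753
F = (M+m)·ẍ + m·l·cosθ·θ̈ − m·l·sinθ·θ̇² = -14.385192 + 0.945768 − -0.000697 = -13.438727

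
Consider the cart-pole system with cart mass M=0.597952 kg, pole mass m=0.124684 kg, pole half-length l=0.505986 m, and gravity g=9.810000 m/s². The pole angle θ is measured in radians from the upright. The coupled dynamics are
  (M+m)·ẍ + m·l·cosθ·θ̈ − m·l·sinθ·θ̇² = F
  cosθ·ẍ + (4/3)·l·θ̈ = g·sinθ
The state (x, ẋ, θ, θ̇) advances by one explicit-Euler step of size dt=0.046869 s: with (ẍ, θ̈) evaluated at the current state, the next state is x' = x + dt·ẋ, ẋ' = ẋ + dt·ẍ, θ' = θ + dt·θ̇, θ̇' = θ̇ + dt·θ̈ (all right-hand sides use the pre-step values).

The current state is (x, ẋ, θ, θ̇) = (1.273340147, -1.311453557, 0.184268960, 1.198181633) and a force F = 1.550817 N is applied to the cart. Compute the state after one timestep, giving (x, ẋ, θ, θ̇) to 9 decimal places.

sinθ=0.183227919, cosθ=0.983070460
temp = (F + m·l·θ̇²·sinθ)/(M+m) = (1.550817 + 0.016595341)/0.722636 = 2.169020560
θ̈ = (g·sinθ − cosθ·temp)/(l·(4/3 − m·cos²θ/(M+m))) = -0.567250272
ẍ = temp − m·l·θ̈·cosθ/(M+m) = 2.217704867
Euler: x'=1.273340147+0.046869·-1.311453557=1.211873630, ẋ'=-1.311453557+0.046869·2.217704867=-1.207511948
       θ'=0.184268960+0.046869·1.198181633=0.240426535, θ̇'=1.198181633+0.046869·-0.567250272=1.171595180

(1.211873630, -1.207511948, 0.240426535, 1.171595180)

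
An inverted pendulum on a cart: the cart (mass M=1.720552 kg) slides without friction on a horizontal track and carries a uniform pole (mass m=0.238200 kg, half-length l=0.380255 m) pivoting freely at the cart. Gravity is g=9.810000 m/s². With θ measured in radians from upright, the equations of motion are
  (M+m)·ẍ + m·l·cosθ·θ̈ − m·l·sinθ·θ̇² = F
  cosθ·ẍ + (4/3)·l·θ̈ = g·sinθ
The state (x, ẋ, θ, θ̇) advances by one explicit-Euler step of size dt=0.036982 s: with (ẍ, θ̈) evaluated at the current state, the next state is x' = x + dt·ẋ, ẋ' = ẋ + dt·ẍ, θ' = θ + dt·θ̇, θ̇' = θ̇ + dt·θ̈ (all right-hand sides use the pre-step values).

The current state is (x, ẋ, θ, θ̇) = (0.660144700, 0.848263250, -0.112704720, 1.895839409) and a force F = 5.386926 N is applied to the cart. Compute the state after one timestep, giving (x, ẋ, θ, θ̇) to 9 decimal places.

sinθ=-0.112466269, cosθ=0.993655543
temp = (F + m·l·θ̇²·sinθ)/(M+m) = (5.386926 + -0.036613570)/1.958752 = 2.731490475
θ̈ = (g·sinθ − cosθ·temp)/(l·(4/3 − m·cos²θ/(M+m))) = -8.274539691
ẍ = temp − m·l·θ̈·cosθ/(M+m) = 3.111694702
Euler: x'=0.660144700+0.036982·0.848263250=0.691515172, ẋ'=0.848263250+0.036982·3.111694702=0.963339943
       θ'=-0.112704720+0.036982·1.895839409=-0.042592787, θ̇'=1.895839409+0.036982·-8.274539691=1.589830382

(0.691515172, 0.963339943, -0.042592787, 1.589830382)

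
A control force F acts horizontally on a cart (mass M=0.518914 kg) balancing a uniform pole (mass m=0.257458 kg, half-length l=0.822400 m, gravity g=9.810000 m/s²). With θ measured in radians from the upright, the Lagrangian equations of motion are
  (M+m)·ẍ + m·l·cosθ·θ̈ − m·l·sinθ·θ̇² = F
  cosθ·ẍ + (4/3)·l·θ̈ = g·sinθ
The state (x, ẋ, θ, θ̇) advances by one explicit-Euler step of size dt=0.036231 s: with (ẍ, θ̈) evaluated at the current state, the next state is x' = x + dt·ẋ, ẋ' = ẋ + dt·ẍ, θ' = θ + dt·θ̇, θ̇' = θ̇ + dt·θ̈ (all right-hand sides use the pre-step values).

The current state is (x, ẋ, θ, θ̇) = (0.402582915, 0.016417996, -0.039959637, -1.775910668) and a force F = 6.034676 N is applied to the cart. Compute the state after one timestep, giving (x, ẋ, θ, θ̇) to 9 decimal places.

sinθ=-0.039949003, cosθ=0.999201720
temp = (F + m·l·θ̇²·sinθ)/(M+m) = (6.034676 + -0.026677042)/0.776372 = 7.738556978
θ̈ = (g·sinθ − cosθ·temp)/(l·(4/3 − m·cos²θ/(M+m))) = -9.856608486
ẍ = temp − m·l·θ̈·cosθ/(M+m) = 10.424521723
Euler: x'=0.402582915+0.036231·0.016417996=0.403177755, ẋ'=0.016417996+0.036231·10.424521723=0.394108843
       θ'=-0.039959637+0.036231·-1.775910668=-0.104302656, θ̇'=-1.775910668+0.036231·-9.856608486=-2.133025450

(0.403177755, 0.394108843, -0.104302656, -2.133025450)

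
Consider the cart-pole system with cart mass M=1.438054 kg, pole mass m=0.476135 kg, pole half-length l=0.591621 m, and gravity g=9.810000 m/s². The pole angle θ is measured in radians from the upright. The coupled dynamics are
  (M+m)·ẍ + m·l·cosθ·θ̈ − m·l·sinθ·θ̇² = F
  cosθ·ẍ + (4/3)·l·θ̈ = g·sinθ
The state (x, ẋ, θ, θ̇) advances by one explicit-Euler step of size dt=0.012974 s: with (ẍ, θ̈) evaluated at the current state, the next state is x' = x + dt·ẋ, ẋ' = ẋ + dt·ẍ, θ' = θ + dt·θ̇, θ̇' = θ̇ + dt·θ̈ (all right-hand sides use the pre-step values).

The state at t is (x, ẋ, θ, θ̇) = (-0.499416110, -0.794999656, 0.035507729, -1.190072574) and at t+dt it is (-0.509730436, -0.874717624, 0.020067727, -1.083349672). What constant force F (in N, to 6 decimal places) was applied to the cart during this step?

ẍ = (ẋ'−ẋ)/dt = (-0.874717624−-0.794999656)/0.012974 = -6.144440
θ̈ = (θ̇'−θ̇)/dt = (-1.083349672−-1.190072574)/0.012974 = 8.225906
sinθ=0.035500, cosθ=0.999370
F = (M+m)·ẍ + m·l·cosθ·θ̈ − m·l·sinθ·θ̇² = -11.761620 + 2.315707 − 0.014163 = -9.460076

F = -9.460076 N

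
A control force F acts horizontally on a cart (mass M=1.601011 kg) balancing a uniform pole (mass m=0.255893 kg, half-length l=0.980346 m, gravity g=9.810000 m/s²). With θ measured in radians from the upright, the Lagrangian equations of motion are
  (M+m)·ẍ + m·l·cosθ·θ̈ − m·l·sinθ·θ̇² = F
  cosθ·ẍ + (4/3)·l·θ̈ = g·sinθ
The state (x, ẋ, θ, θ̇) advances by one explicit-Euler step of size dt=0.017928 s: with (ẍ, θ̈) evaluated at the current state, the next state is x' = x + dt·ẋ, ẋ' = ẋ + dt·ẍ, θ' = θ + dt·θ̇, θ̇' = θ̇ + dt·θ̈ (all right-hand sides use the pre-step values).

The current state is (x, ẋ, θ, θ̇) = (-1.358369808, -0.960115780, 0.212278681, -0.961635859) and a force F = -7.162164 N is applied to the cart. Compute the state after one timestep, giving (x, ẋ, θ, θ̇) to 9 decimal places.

sinθ=0.210687977, cosθ=0.977553362
temp = (F + m·l·θ̇²·sinθ)/(M+m) = (-7.162164 + 0.048876358)/1.856904 = -3.830724497
θ̈ = (g·sinθ − cosθ·temp)/(l·(4/3 − m·cos²θ/(M+m))) = 4.933321727
ẍ = temp − m·l·θ̈·cosθ/(M+m) = -4.482245241
Euler: x'=-1.358369808+0.017928·-0.960115780=-1.375582764, ẋ'=-0.960115780+0.017928·-4.482245241=-1.040473473
       θ'=0.212278681+0.017928·-0.961635859=0.195038473, θ̇'=-0.961635859+0.017928·4.933321727=-0.873191267

(-1.375582764, -1.040473473, 0.195038473, -0.873191267)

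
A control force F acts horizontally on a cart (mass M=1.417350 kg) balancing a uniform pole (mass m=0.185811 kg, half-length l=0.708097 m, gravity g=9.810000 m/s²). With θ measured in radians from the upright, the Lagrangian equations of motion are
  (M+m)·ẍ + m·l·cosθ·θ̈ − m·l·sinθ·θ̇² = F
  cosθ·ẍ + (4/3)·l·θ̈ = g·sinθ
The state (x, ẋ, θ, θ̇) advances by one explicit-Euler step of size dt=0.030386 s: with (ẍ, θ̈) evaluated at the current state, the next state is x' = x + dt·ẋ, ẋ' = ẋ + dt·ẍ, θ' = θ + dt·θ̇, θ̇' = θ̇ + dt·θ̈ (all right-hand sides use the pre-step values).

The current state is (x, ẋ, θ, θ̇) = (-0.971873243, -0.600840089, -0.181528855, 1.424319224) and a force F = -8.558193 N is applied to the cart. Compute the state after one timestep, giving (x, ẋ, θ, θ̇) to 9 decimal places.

(-0.990130370, -0.773917424, -0.138249491, 1.547627371)

sinθ=-0.180533518, cosθ=0.983568833
temp = (F + m·l·θ̇²·sinθ)/(M+m) = (-8.558193 + -0.048187755)/1.603161 = -5.368382062
θ̈ = (g·sinθ − cosθ·temp)/(l·(4/3 − m·cos²θ/(M+m))) = 4.058057896
ẍ = temp − m·l·θ̈·cosθ/(M+m) = -5.695956521
Euler: x'=-0.971873243+0.030386·-0.600840089=-0.990130370, ẋ'=-0.600840089+0.030386·-5.695956521=-0.773917424
       θ'=-0.181528855+0.030386·1.424319224=-0.138249491, θ̇'=1.424319224+0.030386·4.058057896=1.547627371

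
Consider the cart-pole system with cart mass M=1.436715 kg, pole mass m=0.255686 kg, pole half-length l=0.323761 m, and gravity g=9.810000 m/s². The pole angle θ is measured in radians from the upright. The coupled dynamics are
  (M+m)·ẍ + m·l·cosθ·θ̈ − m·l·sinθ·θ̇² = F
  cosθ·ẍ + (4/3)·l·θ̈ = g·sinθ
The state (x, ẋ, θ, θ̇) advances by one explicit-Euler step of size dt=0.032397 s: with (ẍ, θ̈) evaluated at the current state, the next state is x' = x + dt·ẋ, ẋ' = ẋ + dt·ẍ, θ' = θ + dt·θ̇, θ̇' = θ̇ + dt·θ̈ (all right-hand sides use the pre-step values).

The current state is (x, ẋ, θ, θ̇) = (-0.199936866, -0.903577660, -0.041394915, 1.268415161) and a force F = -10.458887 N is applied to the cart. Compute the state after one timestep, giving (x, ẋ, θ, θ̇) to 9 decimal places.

sinθ=-0.041383094, cosθ=0.999143353
temp = (F + m·l·θ̇²·sinθ)/(M+m) = (-10.458887 + -0.005511595)/1.692401 = -6.183167343
θ̈ = (g·sinθ − cosθ·temp)/(l·(4/3 − m·cos²θ/(M+m))) = 15.076080360
ẍ = temp − m·l·θ̈·cosθ/(M+m) = -6.919958587
Euler: x'=-0.199936866+0.032397·-0.903577660=-0.229210071, ẋ'=-0.903577660+0.032397·-6.919958587=-1.127763558
       θ'=-0.041394915+0.032397·1.268415161=-0.000302069, θ̇'=1.268415161+0.032397·15.076080360=1.756834936

(-0.229210071, -1.127763558, -0.000302069, 1.756834936)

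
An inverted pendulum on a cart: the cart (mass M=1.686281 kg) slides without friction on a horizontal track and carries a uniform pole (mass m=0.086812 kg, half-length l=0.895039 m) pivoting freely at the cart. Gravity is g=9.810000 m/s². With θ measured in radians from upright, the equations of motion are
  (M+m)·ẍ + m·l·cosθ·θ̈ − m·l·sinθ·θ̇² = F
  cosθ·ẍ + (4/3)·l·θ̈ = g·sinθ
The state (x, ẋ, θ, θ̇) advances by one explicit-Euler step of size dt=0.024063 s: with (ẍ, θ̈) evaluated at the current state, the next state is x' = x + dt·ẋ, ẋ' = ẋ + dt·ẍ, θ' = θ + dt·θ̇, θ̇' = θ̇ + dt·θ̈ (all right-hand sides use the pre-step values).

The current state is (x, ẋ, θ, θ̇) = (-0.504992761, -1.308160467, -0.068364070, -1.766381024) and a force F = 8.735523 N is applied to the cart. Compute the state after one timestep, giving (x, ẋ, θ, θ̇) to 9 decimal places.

sinθ=-0.068310831, cosθ=0.997664087
temp = (F + m·l·θ̇²·sinθ)/(M+m) = (8.735523 + -0.016560753)/1.773093 = 4.917374468
θ̈ = (g·sinθ − cosθ·temp)/(l·(4/3 − m·cos²θ/(M+m))) = -4.849688850
ẍ = temp − m·l·θ̈·cosθ/(M+m) = 5.129400126
Euler: x'=-0.504992761+0.024063·-1.308160467=-0.536471026, ẋ'=-1.308160467+0.024063·5.129400126=-1.184731712
       θ'=-0.068364070+0.024063·-1.766381024=-0.110868497, θ̇'=-1.766381024+0.024063·-4.849688850=-1.883079087

(-0.536471026, -1.184731712, -0.110868497, -1.883079087)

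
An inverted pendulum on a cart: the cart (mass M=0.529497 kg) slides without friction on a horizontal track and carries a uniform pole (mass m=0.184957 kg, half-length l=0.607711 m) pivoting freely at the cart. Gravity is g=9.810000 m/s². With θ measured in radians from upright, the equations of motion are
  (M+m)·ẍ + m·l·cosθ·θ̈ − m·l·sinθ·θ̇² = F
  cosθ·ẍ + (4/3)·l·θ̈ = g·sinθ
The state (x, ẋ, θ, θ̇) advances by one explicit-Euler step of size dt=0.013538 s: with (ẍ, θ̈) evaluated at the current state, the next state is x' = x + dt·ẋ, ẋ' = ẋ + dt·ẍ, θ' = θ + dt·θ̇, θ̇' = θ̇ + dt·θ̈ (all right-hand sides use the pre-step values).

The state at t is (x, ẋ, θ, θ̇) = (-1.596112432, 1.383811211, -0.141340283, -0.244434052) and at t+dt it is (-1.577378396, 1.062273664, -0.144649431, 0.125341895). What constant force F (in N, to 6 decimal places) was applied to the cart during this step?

ẍ = (ẋ'−ẋ)/dt = (1.062273664−1.383811211)/0.013538 = -23.750742
θ̈ = (θ̇'−θ̇)/dt = (0.125341895−-0.244434052)/0.013538 = 27.313927
sinθ=-0.140870, cosθ=0.990028
F = (M+m)·ẍ + m·l·cosθ·θ̈ − m·l·sinθ·θ̇² = -16.968813 + 3.039482 − -0.000946 = -13.928385

F = -13.928385 N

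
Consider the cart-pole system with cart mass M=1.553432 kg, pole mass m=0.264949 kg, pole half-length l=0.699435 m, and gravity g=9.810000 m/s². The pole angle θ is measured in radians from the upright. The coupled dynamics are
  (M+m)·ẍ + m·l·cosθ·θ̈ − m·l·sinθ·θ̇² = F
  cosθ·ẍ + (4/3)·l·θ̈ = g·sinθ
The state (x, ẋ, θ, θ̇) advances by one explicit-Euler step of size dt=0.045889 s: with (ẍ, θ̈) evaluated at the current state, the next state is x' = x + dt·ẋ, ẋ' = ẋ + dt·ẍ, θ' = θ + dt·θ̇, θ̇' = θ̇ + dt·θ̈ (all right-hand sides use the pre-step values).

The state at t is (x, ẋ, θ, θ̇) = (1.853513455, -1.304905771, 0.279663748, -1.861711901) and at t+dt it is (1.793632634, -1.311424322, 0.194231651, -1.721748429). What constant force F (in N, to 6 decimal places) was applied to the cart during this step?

F = 0.107662 N

ẍ = (ẋ'−ẋ)/dt = (-1.311424322−-1.304905771)/0.045889 = -0.142050
θ̈ = (θ̇'−θ̇)/dt = (-1.721748429−-1.861711901)/0.045889 = 3.050044
sinθ=0.276032, cosθ=0.961148
F = (M+m)·ẍ + m·l·cosθ·θ̈ − m·l·sinθ·θ̇² = -0.258302 + 0.543258 − 0.177294 = 0.107662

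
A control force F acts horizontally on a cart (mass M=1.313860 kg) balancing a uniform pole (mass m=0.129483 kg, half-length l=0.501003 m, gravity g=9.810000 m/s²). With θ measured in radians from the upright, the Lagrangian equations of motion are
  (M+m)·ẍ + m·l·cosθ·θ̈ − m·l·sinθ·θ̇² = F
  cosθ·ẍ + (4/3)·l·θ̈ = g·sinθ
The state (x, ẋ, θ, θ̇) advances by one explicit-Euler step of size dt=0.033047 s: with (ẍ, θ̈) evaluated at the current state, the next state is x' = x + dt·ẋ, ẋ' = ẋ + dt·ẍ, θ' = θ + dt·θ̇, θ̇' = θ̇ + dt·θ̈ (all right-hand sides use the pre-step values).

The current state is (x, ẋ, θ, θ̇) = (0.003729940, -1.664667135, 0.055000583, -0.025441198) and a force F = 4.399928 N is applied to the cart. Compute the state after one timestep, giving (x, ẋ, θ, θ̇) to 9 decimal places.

(-0.051282315, -1.557965447, 0.054159828, -0.158252722)

sinθ=0.054972857, cosθ=0.998487849
temp = (F + m·l·θ̇²·sinθ)/(M+m) = (4.399928 + 0.000002308)/1.443343 = 3.048430143
θ̈ = (g·sinθ − cosθ·temp)/(l·(4/3 − m·cos²θ/(M+m))) = -4.018867807
ẍ = temp − m·l·θ̈·cosθ/(M+m) = 3.228785911
Euler: x'=0.003729940+0.033047·-1.664667135=-0.051282315, ẋ'=-1.664667135+0.033047·3.228785911=-1.557965447
       θ'=0.055000583+0.033047·-0.025441198=0.054159828, θ̇'=-0.025441198+0.033047·-4.018867807=-0.158252722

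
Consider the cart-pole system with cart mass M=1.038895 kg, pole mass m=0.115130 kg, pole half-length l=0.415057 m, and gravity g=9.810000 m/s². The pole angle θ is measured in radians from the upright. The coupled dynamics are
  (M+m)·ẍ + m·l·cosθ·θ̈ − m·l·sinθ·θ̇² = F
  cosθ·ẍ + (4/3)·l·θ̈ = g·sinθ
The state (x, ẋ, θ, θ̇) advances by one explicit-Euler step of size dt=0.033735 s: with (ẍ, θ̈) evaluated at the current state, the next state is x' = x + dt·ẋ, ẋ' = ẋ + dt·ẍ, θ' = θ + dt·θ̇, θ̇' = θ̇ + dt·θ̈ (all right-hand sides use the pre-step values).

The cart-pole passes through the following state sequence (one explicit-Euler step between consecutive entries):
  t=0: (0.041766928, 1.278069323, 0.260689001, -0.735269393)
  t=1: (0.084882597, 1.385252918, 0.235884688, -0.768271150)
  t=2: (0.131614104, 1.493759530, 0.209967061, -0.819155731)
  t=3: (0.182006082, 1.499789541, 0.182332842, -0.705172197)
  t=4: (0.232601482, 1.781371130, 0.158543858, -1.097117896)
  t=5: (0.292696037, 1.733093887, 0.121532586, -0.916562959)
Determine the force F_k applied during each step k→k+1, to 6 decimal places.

step 0→1:
  ẍ = (ẋ'−ẋ)/dt = (1.385252918−1.278069323)/0.033735 = 3.177222
  θ̈ = (θ̇'−θ̇)/dt = (-0.768271150−-0.735269393)/0.033735 = -0.978265
  sinθ=0.257746, cosθ=0.966213
  F = (M+m)·ẍ + m·l·cosθ·θ̈ − m·l·sinθ·θ̇² = 3.666594 + -0.045167 − 0.006659 = 3.614768
step 1→2:
  ẍ = (ẋ'−ẋ)/dt = (1.493759530−1.385252918)/0.033735 = 3.216440
  θ̈ = (θ̇'−θ̇)/dt = (-0.819155731−-0.768271150)/0.033735 = -1.508362
  sinθ=0.233703, cosθ=0.972308
  F = (M+m)·ẍ + m·l·cosθ·θ̈ − m·l·sinθ·θ̇² = 3.711852 + -0.070082 − 0.006592 = 3.635179
step 2→3:
  ẍ = (ẋ'−ẋ)/dt = (1.499789541−1.493759530)/0.033735 = 0.178746
  θ̈ = (θ̇'−θ̇)/dt = (-0.705172197−-0.819155731)/0.033735 = 3.378792
  sinθ=0.208428, cosθ=0.978038
  F = (M+m)·ẍ + m·l·cosθ·θ̈ − m·l·sinθ·θ̇² = 0.206278 + 0.157911 − 0.006683 = 0.357506
step 3→4:
  ẍ = (ẋ'−ẋ)/dt = (1.781371130−1.499789541)/0.033735 = 8.346868
  θ̈ = (θ̇'−θ̇)/dt = (-1.097117896−-0.705172197)/0.033735 = -11.618370
  sinθ=0.181324, cosθ=0.983423
  F = (M+m)·ẍ + m·l·cosθ·θ̈ − m·l·sinθ·θ̇² = 9.632494 + -0.545987 − 0.004309 = 9.082199
step 4→5:
  ẍ = (ẋ'−ẋ)/dt = (1.733093887−1.781371130)/0.033735 = -1.431073
  θ̈ = (θ̇'−θ̇)/dt = (-0.916562959−-1.097117896)/0.033735 = 5.352155
  sinθ=0.157880, cosθ=0.987458
  F = (M+m)·ẍ + m·l·cosθ·θ̈ − m·l·sinθ·θ̇² = -1.651494 + 0.252548 − 0.009081 = -1.408027

F_0 = 3.614768 N
F_1 = 3.635179 N
F_2 = 0.357506 N
F_3 = 9.082199 N
F_4 = -1.408027 N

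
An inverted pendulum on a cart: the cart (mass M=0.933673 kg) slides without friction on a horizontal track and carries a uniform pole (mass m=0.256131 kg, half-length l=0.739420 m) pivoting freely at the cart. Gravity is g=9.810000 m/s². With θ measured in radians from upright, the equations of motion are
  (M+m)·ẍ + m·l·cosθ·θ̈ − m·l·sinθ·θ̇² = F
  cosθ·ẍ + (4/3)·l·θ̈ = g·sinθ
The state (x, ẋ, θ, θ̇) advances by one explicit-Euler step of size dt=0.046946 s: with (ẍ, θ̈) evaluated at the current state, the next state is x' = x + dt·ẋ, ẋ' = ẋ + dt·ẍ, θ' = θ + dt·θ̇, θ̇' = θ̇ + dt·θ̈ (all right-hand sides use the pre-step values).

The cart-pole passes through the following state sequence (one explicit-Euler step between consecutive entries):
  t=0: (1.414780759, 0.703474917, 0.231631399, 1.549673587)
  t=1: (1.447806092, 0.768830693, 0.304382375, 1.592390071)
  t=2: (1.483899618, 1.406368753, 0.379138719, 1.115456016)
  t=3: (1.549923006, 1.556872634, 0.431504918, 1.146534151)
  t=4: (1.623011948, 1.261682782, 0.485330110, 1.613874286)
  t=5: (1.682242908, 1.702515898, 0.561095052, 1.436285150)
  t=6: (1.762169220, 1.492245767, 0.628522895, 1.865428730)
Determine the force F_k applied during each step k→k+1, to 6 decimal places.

step 0→1:
  ẍ = (ẋ'−ẋ)/dt = (0.768830693−0.703474917)/0.046946 = 1.392148
  θ̈ = (θ̇'−θ̇)/dt = (1.592390071−1.549673587)/0.046946 = 0.909907
  sinθ=0.229566, cosθ=0.973293
  F = (M+m)·ẍ + m·l·cosθ·θ̈ − m·l·sinθ·θ̇² = 1.656383 + 0.167724 − 0.104410 = 1.719697
step 1→2:
  ẍ = (ẋ'−ẋ)/dt = (1.406368753−0.768830693)/0.046946 = 13.580242
  θ̈ = (θ̇'−θ̇)/dt = (1.115456016−1.592390071)/0.046946 = -10.159205
  sinθ=0.299704, cosθ=0.954032
  F = (M+m)·ẍ + m·l·cosθ·θ̈ − m·l·sinθ·θ̇² = 16.157827 + -1.835592 − 0.143928 = 14.178307
step 2→3:
  ẍ = (ẋ'−ẋ)/dt = (1.556872634−1.406368753)/0.046946 = 3.205894
  θ̈ = (θ̇'−θ̇)/dt = (1.146534151−1.115456016)/0.046946 = 0.661998
  sinθ=0.370120, cosθ=0.928984
  F = (M+m)·ẍ + m·l·cosθ·θ̈ − m·l·sinθ·θ̇² = 3.814385 + 0.116471 − 0.087217 = 3.843639
step 3→4:
  ẍ = (ẋ'−ẋ)/dt = (1.261682782−1.556872634)/0.046946 = -6.287860
  θ̈ = (θ̇'−θ̇)/dt = (1.613874286−1.146534151)/0.046946 = 9.954845
  sinθ=0.418238, cosθ=0.908337
  F = (M+m)·ẍ + m·l·cosθ·θ̈ − m·l·sinθ·θ̇² = -7.481320 + 1.712517 − 0.104124 = -5.872927
step 4→5:
  ẍ = (ẋ'−ẋ)/dt = (1.702515898−1.261682782)/0.046946 = 9.390217
  θ̈ = (θ̇'−θ̇)/dt = (1.436285150−1.613874286)/0.046946 = -3.782838
  sinθ=0.466500, cosθ=0.884521
  F = (M+m)·ẍ + m·l·cosθ·θ̈ − m·l·sinθ·θ̇² = 11.172517 + -0.633694 − 0.230115 = 10.308709
step 5→6:
  ẍ = (ẋ'−ẋ)/dt = (1.492245767−1.702515898)/0.046946 = -4.478979
  θ̈ = (θ̇'−θ̇)/dt = (1.865428730−1.436285150)/0.046946 = 9.141217
  sinθ=0.532114, cosθ=0.846673
  F = (M+m)·ẍ + m·l·cosθ·θ̈ − m·l·sinθ·θ̇² = -5.329107 + 1.465794 − 0.207893 = -4.071205

F_0 = 1.719697 N
F_1 = 14.178307 N
F_2 = 3.843639 N
F_3 = -5.872927 N
F_4 = 10.308709 N
F_5 = -4.071205 N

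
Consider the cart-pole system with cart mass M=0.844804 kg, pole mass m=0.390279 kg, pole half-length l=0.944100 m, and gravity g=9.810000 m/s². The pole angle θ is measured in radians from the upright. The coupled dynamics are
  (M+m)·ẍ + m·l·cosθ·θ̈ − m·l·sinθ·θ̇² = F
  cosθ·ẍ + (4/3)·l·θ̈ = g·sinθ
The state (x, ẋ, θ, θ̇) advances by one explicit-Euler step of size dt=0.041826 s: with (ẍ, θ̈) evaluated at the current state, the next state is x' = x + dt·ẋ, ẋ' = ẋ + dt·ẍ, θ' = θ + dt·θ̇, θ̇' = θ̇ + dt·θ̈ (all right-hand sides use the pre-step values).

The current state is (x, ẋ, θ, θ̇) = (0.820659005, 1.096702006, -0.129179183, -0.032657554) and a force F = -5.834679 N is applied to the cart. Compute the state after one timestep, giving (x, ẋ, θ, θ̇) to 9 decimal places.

sinθ=-0.128820208, cosθ=0.991667966
temp = (F + m·l·θ̇²·sinθ)/(M+m) = (-5.834679 + -0.000050623)/1.235083 = -4.724159933
θ̈ = (g·sinθ − cosθ·temp)/(l·(4/3 − m·cos²θ/(M+m))) = 3.543607628
ẍ = temp − m·l·θ̈·cosθ/(M+m) = -5.772516329
Euler: x'=0.820659005+0.041826·1.096702006=0.866529663, ẋ'=1.096702006+0.041826·-5.772516329=0.855260738
       θ'=-0.129179183+0.041826·-0.032657554=-0.130545118, θ̇'=-0.032657554+0.041826·3.543607628=0.115557379

(0.866529663, 0.855260738, -0.130545118, 0.115557379)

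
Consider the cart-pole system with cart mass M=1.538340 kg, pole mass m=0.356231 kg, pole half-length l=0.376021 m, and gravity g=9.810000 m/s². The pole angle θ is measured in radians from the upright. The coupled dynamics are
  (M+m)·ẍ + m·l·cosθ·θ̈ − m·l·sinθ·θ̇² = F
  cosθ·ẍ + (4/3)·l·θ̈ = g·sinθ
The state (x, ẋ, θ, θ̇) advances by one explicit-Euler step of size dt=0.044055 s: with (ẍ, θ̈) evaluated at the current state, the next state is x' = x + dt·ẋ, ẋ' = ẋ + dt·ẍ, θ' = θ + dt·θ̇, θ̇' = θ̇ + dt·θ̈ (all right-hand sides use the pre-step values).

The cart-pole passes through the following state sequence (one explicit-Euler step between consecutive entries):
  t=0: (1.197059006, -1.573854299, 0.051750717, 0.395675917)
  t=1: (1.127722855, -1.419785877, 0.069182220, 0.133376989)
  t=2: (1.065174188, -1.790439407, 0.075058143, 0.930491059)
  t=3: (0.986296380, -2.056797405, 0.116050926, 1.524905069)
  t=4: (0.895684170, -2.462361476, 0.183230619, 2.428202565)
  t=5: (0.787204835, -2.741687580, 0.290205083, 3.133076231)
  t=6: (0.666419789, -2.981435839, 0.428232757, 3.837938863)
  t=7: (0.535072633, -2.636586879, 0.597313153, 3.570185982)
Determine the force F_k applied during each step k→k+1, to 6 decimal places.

F_0 = 5.828119 N
F_1 = -13.522152 N
F_2 = -9.661094 N
F_3 = -14.749193 N
F_4 = -10.048925 N
F_5 = -8.633010 N
F_6 = 13.270182 N

step 0→1:
  ẍ = (ẋ'−ẋ)/dt = (-1.419785877−-1.573854299)/0.044055 = 3.497184
  θ̈ = (θ̇'−θ̇)/dt = (0.133376989−0.395675917)/0.044055 = -5.953897
  sinθ=0.051728, cosθ=0.998661
  F = (M+m)·ẍ + m·l·cosθ·θ̈ − m·l·sinθ·θ̇² = 6.625663 + -0.796459 − 0.001085 = 5.828119
step 1→2:
  ẍ = (ẋ'−ẋ)/dt = (-1.790439407−-1.419785877)/0.044055 = -8.413427
  θ̈ = (θ̇'−θ̇)/dt = (0.930491059−0.133376989)/0.044055 = 18.093612
  sinθ=0.069127, cosθ=0.997608
  F = (M+m)·ẍ + m·l·cosθ·θ̈ − m·l·sinθ·θ̇² = -15.939835 + 2.417848 − 0.000165 = -13.522152
step 2→3:
  ẍ = (ẋ'−ẋ)/dt = (-2.056797405−-1.790439407)/0.044055 = -6.046033
  θ̈ = (θ̇'−θ̇)/dt = (1.524905069−0.930491059)/0.044055 = 13.492544
  sinθ=0.074988, cosθ=0.997184
  F = (M+m)·ẍ + m·l·cosθ·θ̈ − m·l·sinθ·θ̇² = -11.454639 + 1.802242 − 0.008697 = -9.661094
step 3→4:
  ẍ = (ẋ'−ẋ)/dt = (-2.462361476−-2.056797405)/0.044055 = -9.205858
  θ̈ = (θ̇'−θ̇)/dt = (2.428202565−1.524905069)/0.044055 = 20.503859
  sinθ=0.115791, cosθ=0.993274
  F = (M+m)·ẍ + m·l·cosθ·θ̈ − m·l·sinθ·θ̇² = -17.441151 + 2.728025 − 0.036066 = -14.749193
step 4→5:
  ẍ = (ẋ'−ẋ)/dt = (-2.741687580−-2.462361476)/0.044055 = -6.340395
  θ̈ = (θ̇'−θ̇)/dt = (3.133076231−2.428202565)/0.044055 = 15.999856
  sinθ=0.182207, cosθ=0.983260
  F = (M+m)·ẍ + m·l·cosθ·θ̈ − m·l·sinθ·θ̇² = -12.012329 + 2.107310 − 0.143906 = -10.048925
step 5→6:
  ẍ = (ẋ'−ẋ)/dt = (-2.981435839−-2.741687580)/0.044055 = -5.442022
  θ̈ = (θ̇'−θ̇)/dt = (3.837938863−3.133076231)/0.044055 = 15.999606
  sinθ=0.286149, cosθ=0.958185
  F = (M+m)·ẍ + m·l·cosθ·θ̈ − m·l·sinθ·θ̇² = -10.310296 + 2.053537 − 0.376251 = -8.633010
step 6→7:
  ẍ = (ẋ'−ẋ)/dt = (-2.636586879−-2.981435839)/0.044055 = 7.827692
  θ̈ = (θ̇'−θ̇)/dt = (3.570185982−3.837938863)/0.044055 = -6.077696
  sinθ=0.415264, cosθ=0.909701
  F = (M+m)·ẍ + m·l·cosθ·θ̈ − m·l·sinθ·θ̇² = 14.830118 + -0.740596 − 0.819340 = 13.270182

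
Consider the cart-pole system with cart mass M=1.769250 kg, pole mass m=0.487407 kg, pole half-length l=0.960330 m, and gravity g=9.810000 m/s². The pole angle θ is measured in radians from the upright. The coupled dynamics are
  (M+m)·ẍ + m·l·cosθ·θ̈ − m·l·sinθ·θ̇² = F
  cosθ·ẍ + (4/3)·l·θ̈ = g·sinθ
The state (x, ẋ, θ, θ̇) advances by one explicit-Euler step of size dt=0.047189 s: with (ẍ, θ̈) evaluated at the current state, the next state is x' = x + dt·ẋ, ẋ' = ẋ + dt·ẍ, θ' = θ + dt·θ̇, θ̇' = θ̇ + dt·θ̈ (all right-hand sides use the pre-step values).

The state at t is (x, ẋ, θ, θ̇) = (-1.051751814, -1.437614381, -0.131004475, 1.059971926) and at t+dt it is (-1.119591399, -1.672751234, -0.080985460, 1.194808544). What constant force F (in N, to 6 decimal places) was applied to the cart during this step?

F = -9.849945 N

ẍ = (ẋ'−ẋ)/dt = (-1.672751234−-1.437614381)/0.047189 = -4.982874
θ̈ = (θ̇'−θ̇)/dt = (1.194808544−1.059971926)/0.047189 = 2.857374
sinθ=-0.130630, cosθ=0.991431
F = (M+m)·ẍ + m·l·cosθ·θ̈ − m·l·sinθ·θ̇² = -11.244638 + 1.325995 − -0.068698 = -9.849945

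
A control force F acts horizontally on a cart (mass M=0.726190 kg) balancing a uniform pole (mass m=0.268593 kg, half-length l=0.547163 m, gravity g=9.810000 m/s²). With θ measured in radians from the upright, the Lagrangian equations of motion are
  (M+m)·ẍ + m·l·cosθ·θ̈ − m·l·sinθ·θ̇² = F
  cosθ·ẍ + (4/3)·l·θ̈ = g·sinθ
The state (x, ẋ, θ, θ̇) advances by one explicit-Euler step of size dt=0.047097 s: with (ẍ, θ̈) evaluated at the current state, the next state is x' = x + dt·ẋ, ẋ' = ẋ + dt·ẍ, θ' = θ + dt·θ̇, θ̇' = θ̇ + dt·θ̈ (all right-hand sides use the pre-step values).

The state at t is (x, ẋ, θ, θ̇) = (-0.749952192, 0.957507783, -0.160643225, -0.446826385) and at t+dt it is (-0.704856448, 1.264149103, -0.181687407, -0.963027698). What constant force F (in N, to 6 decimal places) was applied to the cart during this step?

F = 4.891528 N

ẍ = (ẋ'−ẋ)/dt = (1.264149103−0.957507783)/0.047097 = 6.510846
θ̈ = (θ̇'−θ̇)/dt = (-0.963027698−-0.446826385)/0.047097 = -10.960386
sinθ=-0.159953, cosθ=0.987125
F = (M+m)·ẍ + m·l·cosθ·θ̈ − m·l·sinθ·θ̇² = 6.476879 + -1.590044 − -0.004693 = 4.891528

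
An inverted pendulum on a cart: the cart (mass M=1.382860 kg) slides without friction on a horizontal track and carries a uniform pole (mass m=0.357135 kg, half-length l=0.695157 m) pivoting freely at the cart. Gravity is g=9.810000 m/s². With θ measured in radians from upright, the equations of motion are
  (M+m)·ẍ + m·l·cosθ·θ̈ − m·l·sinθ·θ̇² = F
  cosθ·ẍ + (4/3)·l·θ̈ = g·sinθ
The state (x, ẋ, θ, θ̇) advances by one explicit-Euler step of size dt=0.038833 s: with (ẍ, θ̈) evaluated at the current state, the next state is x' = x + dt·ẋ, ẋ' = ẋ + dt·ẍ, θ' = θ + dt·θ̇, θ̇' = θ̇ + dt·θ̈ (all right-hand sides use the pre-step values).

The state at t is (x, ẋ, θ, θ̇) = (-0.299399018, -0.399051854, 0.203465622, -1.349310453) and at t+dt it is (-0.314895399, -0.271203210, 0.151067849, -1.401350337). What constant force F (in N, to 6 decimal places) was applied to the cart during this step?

ẍ = (ẋ'−ẋ)/dt = (-0.271203210−-0.399051854)/0.038833 = 3.292268
θ̈ = (θ̇'−θ̇)/dt = (-1.401350337−-1.349310453)/0.038833 = -1.340094
sinθ=0.202065, cosθ=0.979372
F = (M+m)·ẍ + m·l·cosθ·θ̈ − m·l·sinθ·θ̇² = 5.728530 + -0.325836 − 0.091333 = 5.311361

F = 5.311361 N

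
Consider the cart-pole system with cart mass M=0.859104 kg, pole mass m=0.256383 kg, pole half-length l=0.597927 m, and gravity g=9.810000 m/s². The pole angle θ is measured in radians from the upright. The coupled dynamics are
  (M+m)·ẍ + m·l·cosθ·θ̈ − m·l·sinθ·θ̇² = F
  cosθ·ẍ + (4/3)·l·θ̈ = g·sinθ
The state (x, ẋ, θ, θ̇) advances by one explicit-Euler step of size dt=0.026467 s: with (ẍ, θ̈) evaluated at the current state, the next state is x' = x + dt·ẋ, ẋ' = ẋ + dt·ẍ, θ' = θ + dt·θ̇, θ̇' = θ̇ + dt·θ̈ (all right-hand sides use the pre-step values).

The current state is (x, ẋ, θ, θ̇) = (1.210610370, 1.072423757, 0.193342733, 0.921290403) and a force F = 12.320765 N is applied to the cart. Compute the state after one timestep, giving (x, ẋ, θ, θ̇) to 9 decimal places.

sinθ=0.192140412, cosθ=0.981367445
temp = (F + m·l·θ̇²·sinθ)/(M+m) = (12.320765 + 0.025000529)/1.115487 = 11.067601441
θ̈ = (g·sinθ − cosθ·temp)/(l·(4/3 − m·cos²θ/(M+m))) = -13.500865726
ẍ = temp − m·l·θ̈·cosθ/(M+m) = 12.888417779
Euler: x'=1.210610370+0.026467·1.072423757=1.238994210, ẋ'=1.072423757+0.026467·12.888417779=1.413541510
       θ'=0.193342733+0.026467·0.921290403=0.217726526, θ̇'=0.921290403+0.026467·-13.500865726=0.563962990

(1.238994210, 1.413541510, 0.217726526, 0.563962990)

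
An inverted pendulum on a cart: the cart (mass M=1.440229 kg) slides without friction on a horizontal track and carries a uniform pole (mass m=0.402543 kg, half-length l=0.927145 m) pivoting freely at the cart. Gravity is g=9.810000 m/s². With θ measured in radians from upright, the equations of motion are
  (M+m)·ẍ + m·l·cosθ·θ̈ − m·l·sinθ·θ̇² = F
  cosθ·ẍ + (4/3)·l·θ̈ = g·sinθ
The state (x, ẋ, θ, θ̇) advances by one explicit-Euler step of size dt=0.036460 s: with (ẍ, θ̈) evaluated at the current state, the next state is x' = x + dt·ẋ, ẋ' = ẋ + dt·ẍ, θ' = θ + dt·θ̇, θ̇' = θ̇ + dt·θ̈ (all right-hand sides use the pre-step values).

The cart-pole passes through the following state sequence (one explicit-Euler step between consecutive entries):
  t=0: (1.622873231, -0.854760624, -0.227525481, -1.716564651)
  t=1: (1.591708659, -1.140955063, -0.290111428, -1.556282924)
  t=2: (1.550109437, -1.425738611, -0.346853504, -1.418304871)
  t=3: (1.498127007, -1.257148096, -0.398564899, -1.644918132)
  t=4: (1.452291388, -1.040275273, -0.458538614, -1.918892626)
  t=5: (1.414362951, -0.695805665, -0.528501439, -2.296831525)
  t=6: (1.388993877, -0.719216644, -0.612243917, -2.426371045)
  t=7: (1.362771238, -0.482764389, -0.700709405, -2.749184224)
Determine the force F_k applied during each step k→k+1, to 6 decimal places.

step 0→1:
  ẍ = (ẋ'−ẋ)/dt = (-1.140955063−-0.854760624)/0.036460 = -7.849546
  θ̈ = (θ̇'−θ̇)/dt = (-1.556282924−-1.716564651)/0.036460 = 4.396098
  sinθ=-0.225567, cosθ=0.974228
  F = (M+m)·ẍ + m·l·cosθ·θ̈ − m·l·sinθ·θ̇² = -14.464923 + 1.598408 − -0.248060 = -12.618455
step 1→2:
  ẍ = (ẋ'−ẋ)/dt = (-1.425738611−-1.140955063)/0.036460 = -7.810849
  θ̈ = (θ̇'−θ̇)/dt = (-1.418304871−-1.556282924)/0.036460 = 3.784368
  sinθ=-0.286059, cosθ=0.958212
  F = (M+m)·ẍ + m·l·cosθ·θ̈ − m·l·sinθ·θ̇² = -14.393614 + 1.353365 − -0.258579 = -12.781670
step 2→3:
  ẍ = (ẋ'−ẋ)/dt = (-1.257148096−-1.425738611)/0.036460 = 4.623986
  θ̈ = (θ̇'−θ̇)/dt = (-1.644918132−-1.418304871)/0.036460 = -6.215394
  sinθ=-0.339940, cosθ=0.940447
  F = (M+m)·ẍ + m·l·cosθ·θ̈ − m·l·sinθ·θ̇² = 8.520951 + -2.181539 − -0.255212 = 6.594625
step 3→4:
  ẍ = (ẋ'−ẋ)/dt = (-1.040275273−-1.257148096)/0.036460 = 5.948240
  θ̈ = (θ̇'−θ̇)/dt = (-1.918892626−-1.644918132)/0.036460 = -7.514385
  sinθ=-0.388096, cosθ=0.921619
  F = (M+m)·ẍ + m·l·cosθ·θ̈ − m·l·sinθ·θ̇² = 10.961250 + -2.584668 − -0.391911 = 8.768493
step 4→5:
  ẍ = (ẋ'−ẋ)/dt = (-0.695805665−-1.040275273)/0.036460 = 9.447877
  θ̈ = (θ̇'−θ̇)/dt = (-2.296831525−-1.918892626)/0.036460 = -10.365850
  sinθ=-0.442638, cosθ=0.896700
  F = (M+m)·ẍ + m·l·cosθ·θ̈ − m·l·sinθ·θ̇² = 17.410284 + -3.469063 − -0.608289 = 14.549510
step 5→6:
  ẍ = (ẋ'−ẋ)/dt = (-0.719216644−-0.695805665)/0.036460 = -0.642100
  θ̈ = (θ̇'−θ̇)/dt = (-2.426371045−-2.296831525)/0.036460 = -3.552922
  sinθ=-0.504240, cosθ=0.863564
  F = (M+m)·ẍ + m·l·cosθ·θ̈ − m·l·sinθ·θ̇² = -1.183245 + -1.145091 − -0.992785 = -1.335550
step 6→7:
  ẍ = (ẋ'−ẋ)/dt = (-0.482764389−-0.719216644)/0.036460 = 6.485251
  θ̈ = (θ̇'−θ̇)/dt = (-2.749184224−-2.426371045)/0.036460 = -8.853900
  sinθ=-0.574705, cosθ=0.818360
  F = (M+m)·ẍ + m·l·cosθ·θ̈ − m·l·sinθ·θ̇² = 11.950839 + -2.704202 − -1.262756 = 10.509393

F_0 = -12.618455 N
F_1 = -12.781670 N
F_2 = 6.594625 N
F_3 = 8.768493 N
F_4 = 14.549510 N
F_5 = -1.335550 N
F_6 = 10.509393 N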